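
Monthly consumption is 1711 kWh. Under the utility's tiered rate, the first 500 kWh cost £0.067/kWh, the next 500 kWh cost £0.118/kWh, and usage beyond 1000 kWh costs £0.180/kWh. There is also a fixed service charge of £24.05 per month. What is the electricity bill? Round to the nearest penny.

£244.53

First 500 kWh × £0.067 = £33.50
Next 500 kWh × £0.118 = £59.00
Remaining 711 kWh × £0.180 = £127.98
Energy charge = £220.48; + service £24.05 = £244.53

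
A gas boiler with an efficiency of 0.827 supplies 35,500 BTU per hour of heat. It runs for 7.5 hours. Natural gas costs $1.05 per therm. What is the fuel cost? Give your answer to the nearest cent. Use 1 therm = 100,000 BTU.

Heat delivered = 35,500 BTU/h × 7.5 h = 266,250 BTU
Gas input = 266,250 / 0.827 = 321,947 BTU
= 321,947 / 100,000 = 3.219 therm
Cost = 3.219 × $1.05/therm = $3.38

$3.38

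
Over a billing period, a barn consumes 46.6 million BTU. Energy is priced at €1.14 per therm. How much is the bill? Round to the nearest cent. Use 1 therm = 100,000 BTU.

46.6 million BTU × (10 therm/million BTU) = 466 therm
Cost = 466 therm × €1.14/therm = €531.24

€531.24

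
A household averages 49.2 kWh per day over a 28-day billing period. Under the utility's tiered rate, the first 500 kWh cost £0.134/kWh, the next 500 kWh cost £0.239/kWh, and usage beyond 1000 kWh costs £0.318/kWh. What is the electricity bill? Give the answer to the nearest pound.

Usage = 49.2 kWh/day × 28 days = 1377.6 kWh
First 500 kWh × £0.134 = £67.00
Next 500 kWh × £0.239 = £119.50
Remaining 377.6 kWh × £0.318 = £120.08
Total = £306.58 ≈ £307

£307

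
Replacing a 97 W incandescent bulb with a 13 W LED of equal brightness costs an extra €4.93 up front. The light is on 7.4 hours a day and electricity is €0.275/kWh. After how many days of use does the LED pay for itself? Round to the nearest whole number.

29 days

Power saved = 97 − 13 = 84 W
Daily energy saved = 84 W × 7.4 h = 621.6 Wh = 0.6216 kWh
Daily savings = 0.6216 × €0.275 = €0.1709
Payback = €4.93 / €0.1709 per day = 28.84 days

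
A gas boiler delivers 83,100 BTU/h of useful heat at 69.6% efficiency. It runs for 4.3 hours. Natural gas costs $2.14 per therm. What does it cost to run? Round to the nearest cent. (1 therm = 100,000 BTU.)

$10.99

Heat delivered = 83,100 BTU/h × 4.3 h = 357,330 BTU
Gas input = 357,330 / 0.696 = 513,405 BTU
= 513,405 / 100,000 = 5.134 therm
Cost = 5.134 × $2.14/therm = $10.99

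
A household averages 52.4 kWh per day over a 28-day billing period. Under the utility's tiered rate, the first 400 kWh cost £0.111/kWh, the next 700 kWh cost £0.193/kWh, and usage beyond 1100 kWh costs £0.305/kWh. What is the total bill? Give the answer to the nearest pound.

£291

Usage = 52.4 kWh/day × 28 days = 1467.2 kWh
First 400 kWh × £0.111 = £44.40
Next 700 kWh × £0.193 = £135.10
Remaining 367.2 kWh × £0.305 = £112.00
Total = £291.50 ≈ £291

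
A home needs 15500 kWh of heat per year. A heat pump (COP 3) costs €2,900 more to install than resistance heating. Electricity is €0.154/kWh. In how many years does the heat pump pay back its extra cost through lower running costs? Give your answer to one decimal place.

1.8 years

Resistance: 15500 kWh × €0.154 = €2,387.00/yr
Heat pump: 15500 / 3 = 5167 kWh in → × €0.154 = €795.67/yr
Annual savings = €1,591.33
Payback = €2,900 / €1,591.33 = 1.82 years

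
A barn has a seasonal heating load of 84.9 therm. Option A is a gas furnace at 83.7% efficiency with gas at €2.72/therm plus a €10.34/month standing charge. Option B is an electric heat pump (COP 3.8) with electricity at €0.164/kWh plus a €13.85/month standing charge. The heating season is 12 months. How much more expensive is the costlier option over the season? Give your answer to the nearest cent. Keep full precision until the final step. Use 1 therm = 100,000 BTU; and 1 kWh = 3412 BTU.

€126.39

Heat load = 84.9 therm × 100,000 = 8,490,000 BTU
Gas: input = 8,490,000 / 0.837 = 10,143,369 BTU = 101.4 therm → 101.4 × €2.72 = €275.90; + 12 × €10.34 standing = €399.98
Heat pump: 8,490,000 BTU / 3412 = 2,488 kWh heat; / 3.8 = 654.8 kWh in → × €0.164 = €107.39; + 12 × €13.85 standing = €273.59
Difference = |€399.98 − €273.59| = €126.39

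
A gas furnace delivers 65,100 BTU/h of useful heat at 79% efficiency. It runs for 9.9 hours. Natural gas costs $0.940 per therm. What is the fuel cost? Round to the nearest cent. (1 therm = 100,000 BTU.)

Heat delivered = 65,100 BTU/h × 9.9 h = 644,490 BTU
Gas input = 644,490 / 0.79 = 815,810 BTU
= 815,810 / 100,000 = 8.158 therm
Cost = 8.158 × $0.940/therm = $7.67

$7.67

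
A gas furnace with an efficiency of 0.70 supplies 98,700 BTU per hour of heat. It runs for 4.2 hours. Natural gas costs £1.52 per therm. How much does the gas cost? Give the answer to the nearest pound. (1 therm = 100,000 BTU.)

£9

Heat delivered = 98,700 BTU/h × 4.2 h = 414,540 BTU
Gas input = 414,540 / 0.70 = 592,200 BTU
= 592,200 / 100,000 = 5.922 therm
Cost = 5.922 × £1.52/therm = £9.00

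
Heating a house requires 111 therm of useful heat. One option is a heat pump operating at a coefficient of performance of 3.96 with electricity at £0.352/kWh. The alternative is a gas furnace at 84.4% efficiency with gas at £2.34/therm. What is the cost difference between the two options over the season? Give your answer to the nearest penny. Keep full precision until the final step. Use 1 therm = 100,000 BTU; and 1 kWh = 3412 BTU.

£18.57

Heat load = 111 therm × 100,000 = 11,100,000 BTU
Gas: input = 11,100,000 / 0.844 = 13,151,659 BTU = 131.5 therm → 131.5 × £2.34 = £307.75
Heat pump: 11,100,000 BTU / 3412 = 3,253 kWh heat; / 3.96 = 821.5 kWh in → × £0.352 = £289.18
Difference = |£307.75 − £289.18| = £18.57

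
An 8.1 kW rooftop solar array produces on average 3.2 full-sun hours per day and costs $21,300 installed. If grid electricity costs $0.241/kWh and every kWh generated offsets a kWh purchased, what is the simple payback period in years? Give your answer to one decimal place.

9.3 years

Daily generation = 8.1 kW × 3.2 h = 25.92 kWh
Annual generation = 25.92 × 365 = 9460.8 kWh
Annual savings = 9460.8 × $0.241 = $2,280.05
Payback = $21,300 / $2,280.05 = 9.34 years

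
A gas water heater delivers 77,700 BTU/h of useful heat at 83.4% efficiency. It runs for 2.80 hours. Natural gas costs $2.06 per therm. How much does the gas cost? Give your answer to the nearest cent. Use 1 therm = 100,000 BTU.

Heat delivered = 77,700 BTU/h × 2.80 h = 217,560 BTU
Gas input = 217,560 / 0.834 = 260,863 BTU
= 260,863 / 100,000 = 2.609 therm
Cost = 2.609 × $2.06/therm = $5.37

$5.37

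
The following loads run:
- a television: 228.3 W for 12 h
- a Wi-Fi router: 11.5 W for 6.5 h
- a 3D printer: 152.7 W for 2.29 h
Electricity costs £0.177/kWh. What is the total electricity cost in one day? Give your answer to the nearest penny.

£0.56

television: 228.3 W × 12 h = 2,740 Wh = 2.74 kWh
Wi-Fi router: 11.5 W × 6.5 h = 75 Wh = 0.07475 kWh
3D printer: 152.7 W × 2.29 h = 350 Wh = 0.3497 kWh
Total energy = 2.74 + 0.07475 + 0.3497 = 3.164 kWh
Cost = 3.164 kWh × £0.177 = £0.56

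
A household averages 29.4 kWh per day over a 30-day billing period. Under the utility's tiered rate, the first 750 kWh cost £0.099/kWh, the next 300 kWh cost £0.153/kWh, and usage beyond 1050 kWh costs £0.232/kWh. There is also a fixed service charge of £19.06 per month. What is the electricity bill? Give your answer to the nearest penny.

Usage = 29.4 kWh/day × 30 days = 882 kWh
First 750 kWh × £0.099 = £74.25
Next 132 kWh × £0.153 = £20.20
Remaining tier: 0 kWh (not reached)
Energy charge = £94.45; + service £19.06 = £113.51

£113.51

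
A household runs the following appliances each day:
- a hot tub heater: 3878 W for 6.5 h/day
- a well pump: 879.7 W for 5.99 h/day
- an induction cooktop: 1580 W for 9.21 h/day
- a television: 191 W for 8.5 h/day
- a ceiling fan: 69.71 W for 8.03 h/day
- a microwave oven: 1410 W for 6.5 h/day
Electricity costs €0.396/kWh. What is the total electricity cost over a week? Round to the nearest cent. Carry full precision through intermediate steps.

hot tub heater: 3878 W × 6.5 h × 7 d = 176,449 Wh = 176.4 kWh
well pump: 879.7 W × 5.99 h × 7 d = 36,886 Wh = 36.89 kWh
induction cooktop: 1580 W × 9.21 h × 7 d = 101,863 Wh = 101.9 kWh
television: 191 W × 8.5 h × 7 d = 11,364 Wh = 11.36 kWh
ceiling fan: 69.71 W × 8.03 h × 7 d = 3,918 Wh = 3.918 kWh
microwave oven: 1410 W × 6.5 h × 7 d = 64,155 Wh = 64.16 kWh
Total energy = 176.4 + 36.89 + 101.9 + 11.36 + 3.918 + 64.16 = 394.6 kWh
Cost = 394.6 kWh × €0.396 = €156.28

€156.28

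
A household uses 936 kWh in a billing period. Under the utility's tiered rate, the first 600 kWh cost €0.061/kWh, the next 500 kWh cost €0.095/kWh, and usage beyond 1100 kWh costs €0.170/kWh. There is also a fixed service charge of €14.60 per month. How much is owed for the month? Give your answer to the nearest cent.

First 600 kWh × €0.061 = €36.60
Next 336 kWh × €0.095 = €31.92
Remaining tier: 0 kWh (not reached)
Energy charge = €68.52; + service €14.60 = €83.12

€83.12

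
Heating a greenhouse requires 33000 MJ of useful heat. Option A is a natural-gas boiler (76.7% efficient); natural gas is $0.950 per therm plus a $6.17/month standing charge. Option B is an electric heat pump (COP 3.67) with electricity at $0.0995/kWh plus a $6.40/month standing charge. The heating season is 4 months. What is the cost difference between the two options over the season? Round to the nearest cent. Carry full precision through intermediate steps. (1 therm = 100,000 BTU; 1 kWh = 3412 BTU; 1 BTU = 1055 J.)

Heat load = 33000 MJ = 33,000,000,000 J / 1055 = 31,279,621 BTU
Gas: input = 31,279,621 / 0.767 = 40,781,774 BTU = 407.8 therm → 407.8 × $0.950 = $387.43; + 4 × $6.17 standing = $412.11
Heat pump: 31,279,621 BTU / 3412 = 9,168 kWh heat; / 3.67 = 2,498 kWh in → × $0.0995 = $248.55; + 4 × $6.40 standing = $274.15
Difference = |$412.11 − $274.15| = $137.96

$137.96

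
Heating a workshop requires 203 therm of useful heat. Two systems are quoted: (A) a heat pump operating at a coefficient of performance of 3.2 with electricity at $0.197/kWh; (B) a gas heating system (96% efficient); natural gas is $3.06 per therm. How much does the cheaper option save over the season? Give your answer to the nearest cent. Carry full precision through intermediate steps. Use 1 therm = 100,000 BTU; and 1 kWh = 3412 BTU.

Heat load = 203 therm × 100,000 = 20,300,000 BTU
Gas: input = 20,300,000 / 0.96 = 21,145,833 BTU = 211.5 therm → 211.5 × $3.06 = $647.06
Heat pump: 20,300,000 BTU / 3412 = 5,950 kWh heat; / 3.2 = 1,859 kWh in → × $0.197 = $366.27
Difference = |$647.06 − $366.27| = $280.79

$280.79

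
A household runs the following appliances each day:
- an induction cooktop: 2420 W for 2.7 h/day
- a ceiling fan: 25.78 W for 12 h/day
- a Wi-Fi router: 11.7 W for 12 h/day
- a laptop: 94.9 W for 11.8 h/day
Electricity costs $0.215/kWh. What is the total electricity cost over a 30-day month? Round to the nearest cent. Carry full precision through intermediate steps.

$52.27

induction cooktop: 2420 W × 2.7 h × 30 d = 196,020 Wh = 196 kWh
ceiling fan: 25.78 W × 12 h × 30 d = 9,281 Wh = 9.281 kWh
Wi-Fi router: 11.7 W × 12 h × 30 d = 4,212 Wh = 4.212 kWh
laptop: 94.9 W × 11.8 h × 30 d = 33,595 Wh = 33.59 kWh
Total energy = 196 + 9.281 + 4.212 + 33.59 = 243.1 kWh
Cost = 243.1 kWh × $0.215 = $52.27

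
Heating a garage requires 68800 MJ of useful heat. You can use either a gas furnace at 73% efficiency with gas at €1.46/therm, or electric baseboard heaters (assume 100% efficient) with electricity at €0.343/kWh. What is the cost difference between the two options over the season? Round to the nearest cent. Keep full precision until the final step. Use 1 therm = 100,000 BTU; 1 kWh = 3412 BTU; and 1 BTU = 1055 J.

Heat load = 68800 MJ = 68,800,000,000 J / 1055 = 65,213,270 BTU
Gas: input = 65,213,270 / 0.730 = 89,333,247 BTU = 893.3 therm → 893.3 × €1.46 = €1,304.27
Electric: 65,213,270 BTU / 3412 = 19,110 kWh → × €0.343 = €6,555.73
Difference = |€1,304.27 − €6,555.73| = €5,251.46

€5251.46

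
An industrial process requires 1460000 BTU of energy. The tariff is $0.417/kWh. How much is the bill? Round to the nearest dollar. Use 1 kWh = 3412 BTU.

$178

1460000 BTU × (0.00029308 kWh/BTU) = 427.9 kWh
Cost = 427.9 kWh × $0.417/kWh = $178.43 ≈ $178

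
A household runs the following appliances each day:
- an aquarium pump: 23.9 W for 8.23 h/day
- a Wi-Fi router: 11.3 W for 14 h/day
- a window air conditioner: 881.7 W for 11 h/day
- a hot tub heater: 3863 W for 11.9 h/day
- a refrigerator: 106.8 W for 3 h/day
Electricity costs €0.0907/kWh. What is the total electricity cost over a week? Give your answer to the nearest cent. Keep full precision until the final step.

aquarium pump: 23.9 W × 8.23 h × 7 d = 1,377 Wh = 1.377 kWh
Wi-Fi router: 11.3 W × 14 h × 7 d = 1,107 Wh = 1.107 kWh
window air conditioner: 881.7 W × 11 h × 7 d = 67,891 Wh = 67.89 kWh
hot tub heater: 3863 W × 11.9 h × 7 d = 321,788 Wh = 321.8 kWh
refrigerator: 106.8 W × 3 h × 7 d = 2,243 Wh = 2.243 kWh
Total energy = 1.377 + 1.107 + 67.89 + 321.8 + 2.243 = 394.4 kWh
Cost = 394.4 kWh × €0.0907 = €35.77

€35.77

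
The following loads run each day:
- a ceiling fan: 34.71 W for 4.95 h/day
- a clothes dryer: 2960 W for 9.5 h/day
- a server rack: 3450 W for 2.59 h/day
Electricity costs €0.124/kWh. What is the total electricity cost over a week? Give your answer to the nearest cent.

€32.31

ceiling fan: 34.71 W × 4.95 h × 7 d = 1,203 Wh = 1.203 kWh
clothes dryer: 2960 W × 9.5 h × 7 d = 196,840 Wh = 196.8 kWh
server rack: 3450 W × 2.59 h × 7 d = 62,548 Wh = 62.55 kWh
Total energy = 1.203 + 196.8 + 62.55 = 260.6 kWh
Cost = 260.6 kWh × €0.124 = €32.31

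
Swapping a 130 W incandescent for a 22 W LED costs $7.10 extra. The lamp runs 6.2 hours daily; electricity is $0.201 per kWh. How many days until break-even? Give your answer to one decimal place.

52.8 days

Power saved = 130 − 22 = 108 W
Daily energy saved = 108 W × 6.2 h = 669.6 Wh = 0.6696 kWh
Daily savings = 0.6696 × $0.201 = $0.1346
Payback = $7.10 / $0.1346 per day = 52.75 days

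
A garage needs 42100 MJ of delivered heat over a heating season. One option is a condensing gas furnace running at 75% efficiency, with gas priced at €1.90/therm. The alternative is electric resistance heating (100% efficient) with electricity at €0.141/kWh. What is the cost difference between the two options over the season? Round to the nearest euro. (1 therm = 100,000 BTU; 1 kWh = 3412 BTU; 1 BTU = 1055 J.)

€638

Heat load = 42100 MJ = 42,100,000,000 J / 1055 = 39,905,213 BTU
Gas: input = 39,905,213 / 0.75 = 53,206,951 BTU = 532.1 therm → 532.1 × €1.90 = €1,010.93
Electric: 39,905,213 BTU / 3412 = 11,700 kWh → × €0.141 = €1,649.07
Difference = |€1,010.93 − €1,649.07| = €638.14 ≈ €638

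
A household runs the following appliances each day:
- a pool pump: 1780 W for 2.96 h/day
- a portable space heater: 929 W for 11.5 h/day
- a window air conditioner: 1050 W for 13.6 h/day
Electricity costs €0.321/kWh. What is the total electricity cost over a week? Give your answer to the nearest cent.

€67.93

pool pump: 1780 W × 2.96 h × 7 d = 36,882 Wh = 36.88 kWh
portable space heater: 929 W × 11.5 h × 7 d = 74,784 Wh = 74.78 kWh
window air conditioner: 1050 W × 13.6 h × 7 d = 99,960 Wh = 99.96 kWh
Total energy = 36.88 + 74.78 + 99.96 = 211.6 kWh
Cost = 211.6 kWh × €0.321 = €67.93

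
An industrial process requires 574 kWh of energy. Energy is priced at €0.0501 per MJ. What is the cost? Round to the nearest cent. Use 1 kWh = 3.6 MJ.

€103.53

574 kWh × (3.6 MJ/kWh) = 2,066 MJ
Cost = 2,066 MJ × €0.0501/MJ = €103.53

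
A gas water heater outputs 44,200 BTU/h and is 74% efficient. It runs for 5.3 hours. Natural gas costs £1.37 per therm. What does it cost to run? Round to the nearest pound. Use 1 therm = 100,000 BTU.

£4

Heat delivered = 44,200 BTU/h × 5.3 h = 234,260 BTU
Gas input = 234,260 / 0.74 = 316,568 BTU
= 316,568 / 100,000 = 3.166 therm
Cost = 3.166 × £1.37/therm = £4.34 ≈ £4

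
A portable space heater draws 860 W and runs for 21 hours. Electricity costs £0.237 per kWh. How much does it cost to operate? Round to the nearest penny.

£4.28

Energy = 860 W × 21 h = 18,060 Wh = 18.06 kWh
Cost = 18.06 kWh × £0.237/kWh = £4.28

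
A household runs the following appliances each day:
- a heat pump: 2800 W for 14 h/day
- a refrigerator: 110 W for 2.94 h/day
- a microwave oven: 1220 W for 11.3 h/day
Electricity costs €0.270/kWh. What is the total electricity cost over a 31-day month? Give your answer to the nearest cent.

€446.20

heat pump: 2800 W × 14 h × 31 d = 1,215,200 Wh = 1,215 kWh
refrigerator: 110 W × 2.94 h × 31 d = 10,025 Wh = 10.03 kWh
microwave oven: 1220 W × 11.3 h × 31 d = 427,366 Wh = 427.4 kWh
Total energy = 1,215 + 10.03 + 427.4 = 1,653 kWh
Cost = 1,653 kWh × €0.270 = €446.20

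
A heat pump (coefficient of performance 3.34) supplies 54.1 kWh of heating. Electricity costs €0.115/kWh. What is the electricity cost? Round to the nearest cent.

Electrical input = 54.1 kWh / 3.34 = 16.2 kWh
Cost = 16.2 × €0.115/kWh = €1.86

€1.86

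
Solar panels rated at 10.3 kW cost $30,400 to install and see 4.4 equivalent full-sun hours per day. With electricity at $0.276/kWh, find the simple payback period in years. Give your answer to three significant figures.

6.66 years

Daily generation = 10.3 kW × 4.4 h = 45.32 kWh
Annual generation = 45.32 × 365 = 16542 kWh
Annual savings = 16542 × $0.276 = $4,565.54
Payback = $30,400 / $4,565.54 = 6.66 years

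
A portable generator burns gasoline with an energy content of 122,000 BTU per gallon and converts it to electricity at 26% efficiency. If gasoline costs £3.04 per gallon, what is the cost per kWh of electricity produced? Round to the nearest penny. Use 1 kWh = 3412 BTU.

£0.33

Electrical output per gallon = 122,000 BTU × 0.26 / 3412 BTU/kWh = 9.297 kWh
Cost per kWh = £3.04 / 9.297 kWh = £0.327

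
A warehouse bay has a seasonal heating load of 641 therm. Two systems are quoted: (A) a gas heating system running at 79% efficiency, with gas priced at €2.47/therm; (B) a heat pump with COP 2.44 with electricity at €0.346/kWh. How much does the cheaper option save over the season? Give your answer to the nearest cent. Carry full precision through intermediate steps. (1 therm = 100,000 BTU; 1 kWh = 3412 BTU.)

€659.87

Heat load = 641 therm × 100,000 = 64,100,000 BTU
Gas: input = 64,100,000 / 0.79 = 81,139,241 BTU = 811.4 therm → 811.4 × €2.47 = €2,004.14
Heat pump: 64,100,000 BTU / 3412 = 18,790 kWh heat; / 2.44 = 7,699 kWh in → × €0.346 = €2,664.01
Difference = |€2,004.14 − €2,664.01| = €659.87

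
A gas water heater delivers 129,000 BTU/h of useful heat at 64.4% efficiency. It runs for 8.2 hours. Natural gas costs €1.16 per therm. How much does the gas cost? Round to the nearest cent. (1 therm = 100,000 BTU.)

€19.05

Heat delivered = 129,000 BTU/h × 8.2 h = 1,057,800 BTU
Gas input = 1,057,800 / 0.644 = 1,642,547 BTU
= 1,642,547 / 100,000 = 16.43 therm
Cost = 16.43 × €1.16/therm = €19.05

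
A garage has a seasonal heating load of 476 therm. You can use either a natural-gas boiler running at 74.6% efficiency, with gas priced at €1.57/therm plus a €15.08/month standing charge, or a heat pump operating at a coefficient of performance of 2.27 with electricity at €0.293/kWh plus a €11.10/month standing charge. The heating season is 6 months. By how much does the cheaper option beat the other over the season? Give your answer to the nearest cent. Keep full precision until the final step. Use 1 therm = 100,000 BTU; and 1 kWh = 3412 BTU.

Heat load = 476 therm × 100,000 = 47,600,000 BTU
Gas: input = 47,600,000 / 0.746 = 63,806,971 BTU = 638.1 therm → 638.1 × €1.57 = €1,001.77; + 6 × €15.08 standing = €1,092.25
Heat pump: 47,600,000 BTU / 3412 = 13,950 kWh heat; / 2.27 = 6,146 kWh in → × €0.293 = €1,800.69; + 6 × €11.10 standing = €1,867.29
Difference = |€1,092.25 − €1,867.29| = €775.04

€775.04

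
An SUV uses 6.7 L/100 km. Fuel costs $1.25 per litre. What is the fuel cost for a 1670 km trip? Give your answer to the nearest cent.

Fuel = 6.7 L/100 km × 1670 km / 100 = 111.9 L
Cost = 111.9 L × $1.25/L = $139.86

$139.86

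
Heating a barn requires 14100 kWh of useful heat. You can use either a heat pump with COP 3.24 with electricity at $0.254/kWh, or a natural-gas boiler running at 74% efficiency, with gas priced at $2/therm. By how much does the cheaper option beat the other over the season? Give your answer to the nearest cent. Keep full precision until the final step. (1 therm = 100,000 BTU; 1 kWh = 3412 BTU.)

$194.88

Heat load = 14100 kWh × 3412 = 48,109,200 BTU
Gas: input = 48,109,200 / 0.74 = 65,012,432 BTU = 650.1 therm → 650.1 × $2 = $1,300.25
Heat pump: 48,109,200 BTU / 3412 = 14,100 kWh heat; / 3.24 = 4,352 kWh in → × $0.254 = $1,105.37
Difference = |$1,300.25 − $1,105.37| = $194.88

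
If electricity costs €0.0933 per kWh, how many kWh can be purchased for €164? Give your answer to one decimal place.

€164 / €0.0933 per kWh = 1,758 kWh

1757.8 kWh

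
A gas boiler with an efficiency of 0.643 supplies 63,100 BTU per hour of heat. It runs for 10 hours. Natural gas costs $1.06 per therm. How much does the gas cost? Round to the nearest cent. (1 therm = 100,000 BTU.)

Heat delivered = 63,100 BTU/h × 10 h = 631,000 BTU
Gas input = 631,000 / 0.643 = 981,337 BTU
= 981,337 / 100,000 = 9.813 therm
Cost = 9.813 × $1.06/therm = $10.40

$10.40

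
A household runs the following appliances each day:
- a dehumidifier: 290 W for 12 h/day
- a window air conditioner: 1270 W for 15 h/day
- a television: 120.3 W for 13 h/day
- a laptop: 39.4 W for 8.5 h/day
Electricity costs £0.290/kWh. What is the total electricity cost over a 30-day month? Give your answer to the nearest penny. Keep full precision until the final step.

£212.53

dehumidifier: 290 W × 12 h × 30 d = 104,400 Wh = 104.4 kWh
window air conditioner: 1270 W × 15 h × 30 d = 571,500 Wh = 571.5 kWh
television: 120.3 W × 13 h × 30 d = 46,917 Wh = 46.92 kWh
laptop: 39.4 W × 8.5 h × 30 d = 10,047 Wh = 10.05 kWh
Total energy = 104.4 + 571.5 + 46.92 + 10.05 = 732.9 kWh
Cost = 732.9 kWh × £0.290 = £212.53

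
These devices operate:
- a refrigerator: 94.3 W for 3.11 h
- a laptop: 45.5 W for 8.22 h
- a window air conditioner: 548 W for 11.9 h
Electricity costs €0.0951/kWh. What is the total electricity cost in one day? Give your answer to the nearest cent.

refrigerator: 94.3 W × 3.11 h = 293 Wh = 0.2933 kWh
laptop: 45.5 W × 8.22 h = 374 Wh = 0.374 kWh
window air conditioner: 548 W × 11.9 h = 6,521 Wh = 6.521 kWh
Total energy = 0.2933 + 0.374 + 6.521 = 7.188 kWh
Cost = 7.188 kWh × €0.0951 = €0.68

€0.68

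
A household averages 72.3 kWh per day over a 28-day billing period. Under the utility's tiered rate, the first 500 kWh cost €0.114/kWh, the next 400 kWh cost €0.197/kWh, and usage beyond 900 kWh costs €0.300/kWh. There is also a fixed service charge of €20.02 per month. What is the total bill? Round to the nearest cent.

€493.14

Usage = 72.3 kWh/day × 28 days = 2024.4 kWh
First 500 kWh × €0.114 = €57.00
Next 400 kWh × €0.197 = €78.80
Remaining 1124.4 kWh × €0.300 = €337.32
Energy charge = €473.12; + service €20.02 = €493.14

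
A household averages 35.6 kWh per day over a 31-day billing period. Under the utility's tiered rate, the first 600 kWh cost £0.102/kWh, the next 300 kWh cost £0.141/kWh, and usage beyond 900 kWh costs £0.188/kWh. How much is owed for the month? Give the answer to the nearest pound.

Usage = 35.6 kWh/day × 31 days = 1103.6 kWh
First 600 kWh × £0.102 = £61.20
Next 300 kWh × £0.141 = £42.30
Remaining 203.6 kWh × £0.188 = £38.28
Total = £141.78 ≈ £142

£142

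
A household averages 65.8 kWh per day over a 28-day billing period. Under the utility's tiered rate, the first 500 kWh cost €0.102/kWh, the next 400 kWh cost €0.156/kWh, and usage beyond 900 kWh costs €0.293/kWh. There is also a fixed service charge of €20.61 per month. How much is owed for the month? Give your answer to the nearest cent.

Usage = 65.8 kWh/day × 28 days = 1842.4 kWh
First 500 kWh × €0.102 = €51.00
Next 400 kWh × €0.156 = €62.40
Remaining 942.4 kWh × €0.293 = €276.12
Energy charge = €389.52; + service €20.61 = €410.13

€410.13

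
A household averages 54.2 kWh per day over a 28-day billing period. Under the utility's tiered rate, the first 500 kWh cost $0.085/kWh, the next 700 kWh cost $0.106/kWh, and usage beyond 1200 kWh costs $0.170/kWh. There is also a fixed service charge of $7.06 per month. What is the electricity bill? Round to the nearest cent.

$177.75

Usage = 54.2 kWh/day × 28 days = 1517.6 kWh
First 500 kWh × $0.085 = $42.50
Next 700 kWh × $0.106 = $74.20
Remaining 317.6 kWh × $0.170 = $53.99
Energy charge = $170.69; + service $7.06 = $177.75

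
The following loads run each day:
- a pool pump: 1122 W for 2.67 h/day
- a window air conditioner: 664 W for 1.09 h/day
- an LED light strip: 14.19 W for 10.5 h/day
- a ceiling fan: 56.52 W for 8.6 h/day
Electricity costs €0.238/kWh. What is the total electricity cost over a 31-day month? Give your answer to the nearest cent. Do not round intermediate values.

€32.13

pool pump: 1122 W × 2.67 h × 31 d = 92,868 Wh = 92.87 kWh
window air conditioner: 664 W × 1.09 h × 31 d = 22,437 Wh = 22.44 kWh
LED light strip: 14.19 W × 10.5 h × 31 d = 4,619 Wh = 4.619 kWh
ceiling fan: 56.52 W × 8.6 h × 31 d = 15,068 Wh = 15.07 kWh
Total energy = 92.87 + 22.44 + 4.619 + 15.07 = 135 kWh
Cost = 135 kWh × €0.238 = €32.13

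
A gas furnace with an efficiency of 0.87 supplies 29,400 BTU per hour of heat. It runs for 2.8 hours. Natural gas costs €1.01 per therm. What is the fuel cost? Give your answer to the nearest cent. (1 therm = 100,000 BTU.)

Heat delivered = 29,400 BTU/h × 2.8 h = 82,320 BTU
Gas input = 82,320 / 0.87 = 94,621 BTU
= 94,621 / 100,000 = 0.9462 therm
Cost = 0.9462 × €1.01/therm = €0.96

€0.96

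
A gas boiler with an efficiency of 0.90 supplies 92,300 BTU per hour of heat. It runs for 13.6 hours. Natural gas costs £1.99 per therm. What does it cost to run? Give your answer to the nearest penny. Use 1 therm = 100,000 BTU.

£27.76

Heat delivered = 92,300 BTU/h × 13.6 h = 1,255,280 BTU
Gas input = 1,255,280 / 0.90 = 1,394,756 BTU
= 1,394,756 / 100,000 = 13.95 therm
Cost = 13.95 × £1.99/therm = £27.76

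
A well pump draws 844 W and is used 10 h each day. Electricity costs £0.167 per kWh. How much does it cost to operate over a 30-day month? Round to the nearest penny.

£42.28

Energy = 844 W × 10 h/day × 30 days = 253,200 Wh = 253.2 kWh
Cost = 253.2 kWh × £0.167/kWh = £42.28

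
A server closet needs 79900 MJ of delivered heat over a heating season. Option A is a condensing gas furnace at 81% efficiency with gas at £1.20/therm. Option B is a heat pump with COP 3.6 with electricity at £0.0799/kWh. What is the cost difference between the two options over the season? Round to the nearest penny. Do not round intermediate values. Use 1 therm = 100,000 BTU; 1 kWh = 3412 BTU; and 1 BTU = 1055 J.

£629.35

Heat load = 79900 MJ = 79,900,000,000 J / 1055 = 75,734,597 BTU
Gas: input = 75,734,597 / 0.81 = 93,499,503 BTU = 935 therm → 935 × £1.20 = £1,121.99
Heat pump: 75,734,597 BTU / 3412 = 22,200 kWh heat; / 3.6 = 6,166 kWh in → × £0.0799 = £492.64
Difference = |£1,121.99 − £492.64| = £629.35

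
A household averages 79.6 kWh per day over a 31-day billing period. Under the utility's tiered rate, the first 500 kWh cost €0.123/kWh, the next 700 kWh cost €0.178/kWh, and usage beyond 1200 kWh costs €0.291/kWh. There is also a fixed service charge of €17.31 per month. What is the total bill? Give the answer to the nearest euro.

Usage = 79.6 kWh/day × 31 days = 2467.6 kWh
First 500 kWh × €0.123 = €61.50
Next 700 kWh × €0.178 = €124.60
Remaining 1267.6 kWh × €0.291 = €368.87
Energy charge = €554.97; + service €17.31 = €572.28 ≈ €572

€572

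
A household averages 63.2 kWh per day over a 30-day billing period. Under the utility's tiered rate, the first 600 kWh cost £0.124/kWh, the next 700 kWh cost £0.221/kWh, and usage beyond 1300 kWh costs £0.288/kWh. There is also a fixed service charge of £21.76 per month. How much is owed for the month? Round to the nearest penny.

£422.51

Usage = 63.2 kWh/day × 30 days = 1896 kWh
First 600 kWh × £0.124 = £74.40
Next 700 kWh × £0.221 = £154.70
Remaining 596 kWh × £0.288 = £171.65
Energy charge = £400.75; + service £21.76 = £422.51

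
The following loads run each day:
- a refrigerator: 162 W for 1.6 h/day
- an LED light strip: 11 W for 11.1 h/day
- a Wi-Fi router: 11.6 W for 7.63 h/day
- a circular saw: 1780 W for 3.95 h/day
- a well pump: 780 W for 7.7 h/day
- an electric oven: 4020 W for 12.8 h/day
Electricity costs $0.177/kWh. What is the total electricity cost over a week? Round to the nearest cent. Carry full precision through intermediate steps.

$80.49

refrigerator: 162 W × 1.6 h × 7 d = 1,814 Wh = 1.814 kWh
LED light strip: 11 W × 11.1 h × 7 d = 855 Wh = 0.8547 kWh
Wi-Fi router: 11.6 W × 7.63 h × 7 d = 620 Wh = 0.6196 kWh
circular saw: 1780 W × 3.95 h × 7 d = 49,217 Wh = 49.22 kWh
well pump: 780 W × 7.7 h × 7 d = 42,042 Wh = 42.04 kWh
electric oven: 4020 W × 12.8 h × 7 d = 360,192 Wh = 360.2 kWh
Total energy = 1.814 + 0.8547 + 0.6196 + 49.22 + 42.04 + 360.2 = 454.7 kWh
Cost = 454.7 kWh × $0.177 = $80.49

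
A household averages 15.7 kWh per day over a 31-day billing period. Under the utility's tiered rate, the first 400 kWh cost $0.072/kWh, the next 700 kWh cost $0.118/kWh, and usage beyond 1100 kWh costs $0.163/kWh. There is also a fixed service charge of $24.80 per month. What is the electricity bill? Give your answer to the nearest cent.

$63.83

Usage = 15.7 kWh/day × 31 days = 486.7 kWh
First 400 kWh × $0.072 = $28.80
Next 86.7 kWh × $0.118 = $10.23
Remaining tier: 0 kWh (not reached)
Energy charge = $39.03; + service $24.80 = $63.83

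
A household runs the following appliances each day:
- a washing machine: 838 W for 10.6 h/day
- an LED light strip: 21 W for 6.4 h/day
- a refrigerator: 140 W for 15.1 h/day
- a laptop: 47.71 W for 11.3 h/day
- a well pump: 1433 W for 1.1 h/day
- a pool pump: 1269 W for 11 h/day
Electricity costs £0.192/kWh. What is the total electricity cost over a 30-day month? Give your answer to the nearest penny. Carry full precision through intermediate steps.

£156.70

washing machine: 838 W × 10.6 h × 30 d = 266,484 Wh = 266.5 kWh
LED light strip: 21 W × 6.4 h × 30 d = 4,032 Wh = 4.032 kWh
refrigerator: 140 W × 15.1 h × 30 d = 63,420 Wh = 63.42 kWh
laptop: 47.71 W × 11.3 h × 30 d = 16,174 Wh = 16.17 kWh
well pump: 1433 W × 1.1 h × 30 d = 47,289 Wh = 47.29 kWh
pool pump: 1269 W × 11 h × 30 d = 418,770 Wh = 418.8 kWh
Total energy = 266.5 + 4.032 + 63.42 + 16.17 + 47.29 + 418.8 = 816.2 kWh
Cost = 816.2 kWh × £0.192 = £156.70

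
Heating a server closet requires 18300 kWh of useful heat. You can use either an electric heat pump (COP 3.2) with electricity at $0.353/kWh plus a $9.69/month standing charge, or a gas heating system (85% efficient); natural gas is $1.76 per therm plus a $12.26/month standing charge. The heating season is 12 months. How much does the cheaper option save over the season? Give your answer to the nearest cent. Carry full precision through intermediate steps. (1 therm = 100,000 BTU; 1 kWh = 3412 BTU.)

$695.01

Heat load = 18300 kWh × 3412 = 62,439,600 BTU
Gas: input = 62,439,600 / 0.85 = 73,458,353 BTU = 734.6 therm → 734.6 × $1.76 = $1,292.87; + 12 × $12.26 standing = $1,439.99
Heat pump: 62,439,600 BTU / 3412 = 18,300 kWh heat; / 3.2 = 5,719 kWh in → × $0.353 = $2,018.72; + 12 × $9.69 standing = $2,135.00
Difference = |$1,439.99 − $2,135.00| = $695.01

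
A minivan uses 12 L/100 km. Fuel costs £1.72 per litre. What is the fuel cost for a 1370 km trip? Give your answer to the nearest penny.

Fuel = 12 L/100 km × 1370 km / 100 = 164.4 L
Cost = 164.4 L × £1.72/L = £282.77

£282.77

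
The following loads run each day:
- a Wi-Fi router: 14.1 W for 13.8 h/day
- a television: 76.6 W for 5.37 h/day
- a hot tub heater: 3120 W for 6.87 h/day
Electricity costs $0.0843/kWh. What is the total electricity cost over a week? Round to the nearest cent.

$13.01

Wi-Fi router: 14.1 W × 13.8 h × 7 d = 1,362 Wh = 1.362 kWh
television: 76.6 W × 5.37 h × 7 d = 2,879 Wh = 2.879 kWh
hot tub heater: 3120 W × 6.87 h × 7 d = 150,041 Wh = 150 kWh
Total energy = 1.362 + 2.879 + 150 = 154.3 kWh
Cost = 154.3 kWh × $0.0843 = $13.01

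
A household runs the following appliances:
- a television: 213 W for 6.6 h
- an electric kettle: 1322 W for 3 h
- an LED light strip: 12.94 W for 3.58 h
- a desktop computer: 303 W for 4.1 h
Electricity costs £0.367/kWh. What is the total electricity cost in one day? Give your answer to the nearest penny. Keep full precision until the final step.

television: 213 W × 6.6 h = 1,406 Wh = 1.406 kWh
electric kettle: 1322 W × 3 h = 3,966 Wh = 3.966 kWh
LED light strip: 12.94 W × 3.58 h = 46 Wh = 0.04633 kWh
desktop computer: 303 W × 4.1 h = 1,242 Wh = 1.242 kWh
Total energy = 1.406 + 3.966 + 0.04633 + 1.242 = 6.66 kWh
Cost = 6.66 kWh × £0.367 = £2.44

£2.44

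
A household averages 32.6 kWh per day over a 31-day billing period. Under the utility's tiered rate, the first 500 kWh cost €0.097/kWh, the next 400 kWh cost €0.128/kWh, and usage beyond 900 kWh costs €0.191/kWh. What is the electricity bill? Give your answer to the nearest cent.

€120.82

Usage = 32.6 kWh/day × 31 days = 1010.6 kWh
First 500 kWh × €0.097 = €48.50
Next 400 kWh × €0.128 = €51.20
Remaining 110.6 kWh × €0.191 = €21.12
Total = €120.82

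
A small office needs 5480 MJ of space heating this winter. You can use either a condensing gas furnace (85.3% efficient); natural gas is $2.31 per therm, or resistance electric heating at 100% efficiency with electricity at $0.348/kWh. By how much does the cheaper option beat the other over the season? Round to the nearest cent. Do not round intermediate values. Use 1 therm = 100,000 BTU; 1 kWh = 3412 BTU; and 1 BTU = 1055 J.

$389.12

Heat load = 5480 MJ = 5,480,000,000 J / 1055 = 5,194,313 BTU
Gas: input = 5,194,313 / 0.853 = 6,089,464 BTU = 60.89 therm → 60.89 × $2.31 = $140.67
Electric: 5,194,313 BTU / 3412 = 1,522 kWh → × $0.348 = $529.78
Difference = |$140.67 − $529.78| = $389.12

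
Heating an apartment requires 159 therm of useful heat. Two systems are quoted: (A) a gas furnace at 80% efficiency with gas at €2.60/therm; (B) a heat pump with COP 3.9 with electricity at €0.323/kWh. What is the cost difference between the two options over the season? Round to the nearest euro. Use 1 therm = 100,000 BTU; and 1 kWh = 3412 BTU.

Heat load = 159 therm × 100,000 = 15,900,000 BTU
Gas: input = 15,900,000 / 0.80 = 19,875,000 BTU = 198.8 therm → 198.8 × €2.60 = €516.75
Heat pump: 15,900,000 BTU / 3412 = 4,660 kWh heat; / 3.9 = 1,195 kWh in → × €0.323 = €385.95
Difference = |€516.75 − €385.95| = €130.80 ≈ €131

€131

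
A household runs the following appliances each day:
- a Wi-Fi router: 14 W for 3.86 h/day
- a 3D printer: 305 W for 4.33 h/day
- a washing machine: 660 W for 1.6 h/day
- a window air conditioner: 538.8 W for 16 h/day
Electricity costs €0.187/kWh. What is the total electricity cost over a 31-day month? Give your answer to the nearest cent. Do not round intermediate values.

Wi-Fi router: 14 W × 3.86 h × 31 d = 1,675 Wh = 1.675 kWh
3D printer: 305 W × 4.33 h × 31 d = 40,940 Wh = 40.94 kWh
washing machine: 660 W × 1.6 h × 31 d = 32,736 Wh = 32.74 kWh
window air conditioner: 538.8 W × 16 h × 31 d = 267,245 Wh = 267.2 kWh
Total energy = 1.675 + 40.94 + 32.74 + 267.2 = 342.6 kWh
Cost = 342.6 kWh × €0.187 = €64.07

€64.07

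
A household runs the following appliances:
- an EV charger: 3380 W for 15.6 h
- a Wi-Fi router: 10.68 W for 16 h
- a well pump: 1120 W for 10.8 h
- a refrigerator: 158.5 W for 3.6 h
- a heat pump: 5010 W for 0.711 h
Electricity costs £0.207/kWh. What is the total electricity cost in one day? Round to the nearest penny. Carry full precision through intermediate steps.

EV charger: 3380 W × 15.6 h = 52,728 Wh = 52.73 kWh
Wi-Fi router: 10.68 W × 16 h = 171 Wh = 0.1709 kWh
well pump: 1120 W × 10.8 h = 12,096 Wh = 12.1 kWh
refrigerator: 158.5 W × 3.6 h = 571 Wh = 0.5706 kWh
heat pump: 5010 W × 0.711 h = 3,562 Wh = 3.562 kWh
Total energy = 52.73 + 0.1709 + 12.1 + 0.5706 + 3.562 = 69.13 kWh
Cost = 69.13 kWh × £0.207 = £14.31

£14.31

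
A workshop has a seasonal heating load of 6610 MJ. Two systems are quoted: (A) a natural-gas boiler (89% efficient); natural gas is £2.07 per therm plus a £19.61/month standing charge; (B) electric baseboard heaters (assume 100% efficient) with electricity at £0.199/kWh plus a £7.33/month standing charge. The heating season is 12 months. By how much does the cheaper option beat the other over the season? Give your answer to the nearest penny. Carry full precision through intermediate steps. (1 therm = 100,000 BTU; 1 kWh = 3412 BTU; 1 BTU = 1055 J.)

Heat load = 6610 MJ = 6,610,000,000 J / 1055 = 6,265,403 BTU
Gas: input = 6,265,403 / 0.89 = 7,039,778 BTU = 70.4 therm → 70.4 × £2.07 = £145.72; + 12 × £19.61 standing = £381.04
Electric: 6,265,403 BTU / 3412 = 1,836 kWh → × £0.199 = £365.42; + 12 × £7.33 standing = £453.38
Difference = |£381.04 − £453.38| = £72.34

£72.34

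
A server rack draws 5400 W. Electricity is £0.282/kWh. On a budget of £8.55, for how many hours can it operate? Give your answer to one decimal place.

Energy budget = £8.55 / £0.282 per kWh = 30.32 kWh = 30,319 Wh
Runtime = 30,319 Wh / 5400 W = 5.615 h

5.6 h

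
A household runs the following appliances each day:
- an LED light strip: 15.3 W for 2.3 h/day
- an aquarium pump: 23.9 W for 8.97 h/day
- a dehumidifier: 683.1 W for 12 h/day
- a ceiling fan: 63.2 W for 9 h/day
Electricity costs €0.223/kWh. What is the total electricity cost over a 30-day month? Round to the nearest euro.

€60

LED light strip: 15.3 W × 2.3 h × 30 d = 1,056 Wh = 1.056 kWh
aquarium pump: 23.9 W × 8.97 h × 30 d = 6,431 Wh = 6.431 kWh
dehumidifier: 683.1 W × 12 h × 30 d = 245,916 Wh = 245.9 kWh
ceiling fan: 63.2 W × 9 h × 30 d = 17,064 Wh = 17.06 kWh
Total energy = 1.056 + 6.431 + 245.9 + 17.06 = 270.5 kWh
Cost = 270.5 kWh × €0.223 = €60.31 ≈ €60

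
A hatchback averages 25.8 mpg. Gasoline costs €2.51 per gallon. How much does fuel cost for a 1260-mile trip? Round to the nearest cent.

Fuel = 1260 mi / 25.8 mpg = 48.84 gal
Cost = 48.84 gal × €2.51/gal = €122.58

€122.58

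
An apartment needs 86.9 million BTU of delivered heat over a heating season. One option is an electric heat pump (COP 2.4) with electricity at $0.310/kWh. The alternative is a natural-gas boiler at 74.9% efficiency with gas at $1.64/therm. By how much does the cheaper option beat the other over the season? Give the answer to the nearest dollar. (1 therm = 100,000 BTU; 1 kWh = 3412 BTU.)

Heat load = 86.9 × 10⁶ BTU = 86,900,000 BTU
Gas: input = 86,900,000 / 0.749 = 116,021,362 BTU = 1,160 therm → 1,160 × $1.64 = $1,902.75
Heat pump: 86,900,000 BTU / 3412 = 25,470 kWh heat; / 2.4 = 10,610 kWh in → × $0.310 = $3,289.74
Difference = |$1,902.75 − $3,289.74| = $1,386.99 ≈ $1387

$1387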